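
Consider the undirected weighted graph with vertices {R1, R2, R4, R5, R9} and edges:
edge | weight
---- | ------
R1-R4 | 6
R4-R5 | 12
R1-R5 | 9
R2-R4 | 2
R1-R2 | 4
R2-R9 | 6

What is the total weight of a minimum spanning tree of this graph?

Prim's algorithm from R5:
Step 1: frontier [R1-R5 9, R4-R5 12] → take R1-R5 (9); add R1.
Step 2: frontier [R1-R2 4, R1-R4 6, R4-R5 12] → take R1-R2 (4); add R2.
Step 3: frontier [R1-R4 6, R2-R4 2, R2-R9 6, R4-R5 12] → take R2-R4 (2); add R4.
Step 4: frontier [R2-R9 6] → take R2-R9 (6); add R9.
MST edges: R1-R5, R1-R2, R2-R4, R2-R9; total weight 9+4+2+6 = 21.

21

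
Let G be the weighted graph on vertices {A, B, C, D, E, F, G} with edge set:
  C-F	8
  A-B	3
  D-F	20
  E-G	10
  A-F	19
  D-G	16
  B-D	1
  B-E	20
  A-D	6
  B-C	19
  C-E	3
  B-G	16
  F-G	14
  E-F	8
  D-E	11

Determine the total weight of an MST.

Prim's algorithm from A:
Step 1: cheapest edge leaving the tree is A-B (3); add B.
Step 2: cheapest edge leaving the tree is B-D (1); add D.
Step 3: cheapest edge leaving the tree is D-E (11); add E.
Step 4: cheapest edge leaving the tree is C-E (3); add C.
Step 5: cheapest edge leaving the tree is C-F (8); add F.
Step 6: cheapest edge leaving the tree is E-G (10); add G.
MST edges: A-B, B-D, D-E, C-E, C-F, E-G; total weight 3+1+11+3+8+10 = 36.

36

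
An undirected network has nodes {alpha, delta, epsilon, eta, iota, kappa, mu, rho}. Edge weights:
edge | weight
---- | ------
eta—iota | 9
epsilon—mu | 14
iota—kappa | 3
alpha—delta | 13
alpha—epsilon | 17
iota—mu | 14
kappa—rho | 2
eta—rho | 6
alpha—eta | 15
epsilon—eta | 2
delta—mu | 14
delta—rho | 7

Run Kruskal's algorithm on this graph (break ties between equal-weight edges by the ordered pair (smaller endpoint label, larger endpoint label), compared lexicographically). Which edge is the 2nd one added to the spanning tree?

kappa-rho

Sort edges by weight, then run Kruskal:
epsilon—eta (2): add — endpoints in different components.
kappa—rho (2): add — endpoints in different components.
iota—kappa (3): add — endpoints in different components.
eta—rho (6): add — endpoints in different components.
delta—rho (7): add — endpoints in different components.
eta—iota (9): skip — eta and iota already connected.
alpha—delta (13): add — endpoints in different components.
delta—mu (14): add — endpoints in different components.
The 2nd edge added is kappa—rho.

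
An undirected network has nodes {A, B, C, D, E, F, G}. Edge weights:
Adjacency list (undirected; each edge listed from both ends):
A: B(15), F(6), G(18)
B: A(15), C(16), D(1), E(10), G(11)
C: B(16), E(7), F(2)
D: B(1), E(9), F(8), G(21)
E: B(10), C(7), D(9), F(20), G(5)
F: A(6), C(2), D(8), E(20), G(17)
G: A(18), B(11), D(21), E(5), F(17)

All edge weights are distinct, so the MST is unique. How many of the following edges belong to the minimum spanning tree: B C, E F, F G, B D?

Kruskal: consider edges lightest-first.
B D (1): add — endpoints in different components.
C F (2): add — endpoints in different components.
E G (5): add — endpoints in different components.
A F (6): add — endpoints in different components.
C E (7): add — endpoints in different components.
D F (8): add — endpoints in different components.
MST edge set: {B D, C F, E G, A F, C E, D F}.
Of the listed edges, {B D} are in the MST → 1.

1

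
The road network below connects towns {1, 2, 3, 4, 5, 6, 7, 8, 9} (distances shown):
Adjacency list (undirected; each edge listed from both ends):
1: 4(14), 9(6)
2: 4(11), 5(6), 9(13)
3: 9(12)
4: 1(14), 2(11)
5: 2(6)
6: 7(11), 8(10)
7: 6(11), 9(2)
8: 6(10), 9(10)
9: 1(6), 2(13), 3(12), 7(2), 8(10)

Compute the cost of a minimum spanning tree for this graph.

70

Prim, starting at 2.
Step 1: cheapest edge leaving the tree is 2–5 (6); add 5.
Step 2: cheapest edge leaving the tree is 2–4 (11); add 4.
Step 3: cheapest edge leaving the tree is 2–9 (13); add 9.
Step 4: cheapest edge leaving the tree is 7–9 (2); add 7.
Step 5: cheapest edge leaving the tree is 1–9 (6); add 1.
Step 6: cheapest edge leaving the tree is 8–9 (10); add 8.
Step 7: cheapest edge leaving the tree is 6–8 (10); add 6.
Step 8: cheapest edge leaving the tree is 3–9 (12); add 3.
MST edges: 2–5, 2–4, 2–9, 7–9, 1–9, 8–9, 6–8, 3–9; total weight 6+11+13+2+6+10+10+12 = 70.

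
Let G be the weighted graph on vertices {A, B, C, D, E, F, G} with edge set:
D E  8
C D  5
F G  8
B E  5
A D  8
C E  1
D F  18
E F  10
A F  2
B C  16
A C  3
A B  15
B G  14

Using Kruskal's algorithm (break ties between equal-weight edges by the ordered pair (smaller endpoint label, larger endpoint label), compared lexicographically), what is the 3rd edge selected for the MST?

A-C

Kruskal: consider edges lightest-first.
C E (1): add — endpoints in different components.
A F (2): add — endpoints in different components.
A C (3): add — endpoints in different components.
B E (5): add — endpoints in different components.
C D (5): add — endpoints in different components.
A D (8): skip — A and D already connected.
D E (8): skip — D and E already connected.
F G (8): add — endpoints in different components.
The 3rd edge added is A C.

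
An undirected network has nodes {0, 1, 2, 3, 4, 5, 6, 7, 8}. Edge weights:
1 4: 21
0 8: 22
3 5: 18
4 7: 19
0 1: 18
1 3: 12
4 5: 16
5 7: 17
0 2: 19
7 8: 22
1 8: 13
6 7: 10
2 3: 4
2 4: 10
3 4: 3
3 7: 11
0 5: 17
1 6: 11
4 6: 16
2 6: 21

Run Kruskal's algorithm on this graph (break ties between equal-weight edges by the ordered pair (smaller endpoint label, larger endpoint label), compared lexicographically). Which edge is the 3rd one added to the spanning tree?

Kruskal: consider edges lightest-first.
3 4 (3): add — endpoints in different components.
2 3 (4): add — endpoints in different components.
2 4 (10): skip — 2 and 4 already connected.
6 7 (10): add — endpoints in different components.
1 6 (11): add — endpoints in different components.
3 7 (11): add — endpoints in different components.
1 3 (12): skip — 1 and 3 already connected.
1 8 (13): add — endpoints in different components.
4 5 (16): add — endpoints in different components.
4 6 (16): skip — 4 and 6 already connected.
0 5 (17): add — endpoints in different components.
The 3rd edge added is 6 7.

6-7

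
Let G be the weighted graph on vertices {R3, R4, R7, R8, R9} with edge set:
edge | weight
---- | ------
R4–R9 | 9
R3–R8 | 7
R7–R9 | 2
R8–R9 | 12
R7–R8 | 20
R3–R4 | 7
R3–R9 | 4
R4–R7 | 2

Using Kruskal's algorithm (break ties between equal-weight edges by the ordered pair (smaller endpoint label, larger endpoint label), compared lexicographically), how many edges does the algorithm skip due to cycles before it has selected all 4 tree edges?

1

Sort edges by weight, then run Kruskal:
R4–R7 (2): add — endpoints in different components.
R7–R9 (2): add — endpoints in different components.
R3–R9 (4): add — endpoints in different components.
R3–R4 (7): skip — R4 and R3 already connected.
R3–R8 (7): add — endpoints in different components.
Edges rejected before the tree was complete: 1.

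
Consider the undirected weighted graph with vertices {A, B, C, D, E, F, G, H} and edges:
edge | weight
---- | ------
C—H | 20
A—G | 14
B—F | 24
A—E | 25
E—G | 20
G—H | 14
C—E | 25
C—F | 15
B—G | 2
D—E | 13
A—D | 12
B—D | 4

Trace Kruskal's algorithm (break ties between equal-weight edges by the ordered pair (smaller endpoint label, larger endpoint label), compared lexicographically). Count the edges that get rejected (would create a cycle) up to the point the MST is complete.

Kruskal: consider edges lightest-first.
B—G (2): add — endpoints in different components.
B—D (4): add — endpoints in different components.
A—D (12): add — endpoints in different components.
D—E (13): add — endpoints in different components.
A—G (14): skip — A and G already connected.
G—H (14): add — endpoints in different components.
C—F (15): add — endpoints in different components.
C—H (20): add — endpoints in different components.
Edges rejected before the tree was complete: 1.

1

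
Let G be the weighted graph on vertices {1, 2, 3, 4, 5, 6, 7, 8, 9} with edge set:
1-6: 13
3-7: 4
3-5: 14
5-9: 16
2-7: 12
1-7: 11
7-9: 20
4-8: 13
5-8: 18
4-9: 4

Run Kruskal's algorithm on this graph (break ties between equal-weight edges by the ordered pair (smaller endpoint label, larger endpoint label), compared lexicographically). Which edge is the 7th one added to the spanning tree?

3-5

Sort edges by weight, then run Kruskal:
3-7 (4): add — endpoints in different components.
4-9 (4): add — endpoints in different components.
1-7 (11): add — endpoints in different components.
2-7 (12): add — endpoints in different components.
1-6 (13): add — endpoints in different components.
4-8 (13): add — endpoints in different components.
3-5 (14): add — endpoints in different components.
5-9 (16): add — endpoints in different components.
The 7th edge added is 3-5.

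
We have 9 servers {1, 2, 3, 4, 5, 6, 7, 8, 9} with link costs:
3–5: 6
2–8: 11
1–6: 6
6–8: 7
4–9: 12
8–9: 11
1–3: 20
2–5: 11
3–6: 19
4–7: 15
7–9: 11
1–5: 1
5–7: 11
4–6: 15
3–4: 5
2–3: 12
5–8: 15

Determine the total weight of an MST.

Kruskal: consider edges lightest-first.
1–5 (1): add — endpoints in different components.
3–4 (5): add — endpoints in different components.
1–6 (6): add — endpoints in different components.
3–5 (6): add — endpoints in different components.
6–8 (7): add — endpoints in different components.
2–5 (11): add — endpoints in different components.
2–8 (11): skip — 2 and 8 already connected.
5–7 (11): add — endpoints in different components.
7–9 (11): add — endpoints in different components.
MST edges: 1–5, 3–4, 1–6, 3–5, 6–8, 2–5, 5–7, 7–9; total weight 1+5+6+6+7+11+11+11 = 58.

58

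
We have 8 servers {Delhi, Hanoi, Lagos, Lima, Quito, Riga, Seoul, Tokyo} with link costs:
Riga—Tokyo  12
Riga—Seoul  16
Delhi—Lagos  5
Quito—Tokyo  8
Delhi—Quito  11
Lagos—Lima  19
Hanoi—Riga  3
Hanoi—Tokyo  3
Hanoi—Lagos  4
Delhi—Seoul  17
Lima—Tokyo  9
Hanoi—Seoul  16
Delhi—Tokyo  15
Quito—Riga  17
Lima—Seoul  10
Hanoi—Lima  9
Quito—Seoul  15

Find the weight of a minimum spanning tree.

42

Sort edges by weight, then run Kruskal:
Hanoi—Riga (3): add — endpoints in different components.
Hanoi—Tokyo (3): add — endpoints in different components.
Hanoi—Lagos (4): add — endpoints in different components.
Delhi—Lagos (5): add — endpoints in different components.
Quito—Tokyo (8): add — endpoints in different components.
Hanoi—Lima (9): add — endpoints in different components.
Lima—Tokyo (9): skip — Tokyo and Lima already connected.
Lima—Seoul (10): add — endpoints in different components.
MST edges: Hanoi—Riga, Hanoi—Tokyo, Hanoi—Lagos, Delhi—Lagos, Quito—Tokyo, Hanoi—Lima, Lima—Seoul; total weight 3+3+4+5+8+9+10 = 42.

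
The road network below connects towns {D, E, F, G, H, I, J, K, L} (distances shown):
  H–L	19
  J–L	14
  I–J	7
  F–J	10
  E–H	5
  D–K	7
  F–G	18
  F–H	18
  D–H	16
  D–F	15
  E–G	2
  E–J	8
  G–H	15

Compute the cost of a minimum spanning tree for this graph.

68

Kruskal: consider edges lightest-first.
E–G (2): add — endpoints in different components.
E–H (5): add — endpoints in different components.
D–K (7): add — endpoints in different components.
I–J (7): add — endpoints in different components.
E–J (8): add — endpoints in different components.
F–J (10): add — endpoints in different components.
J–L (14): add — endpoints in different components.
D–F (15): add — endpoints in different components.
MST edges: E–G, E–H, D–K, I–J, E–J, F–J, J–L, D–F; total weight 2+5+7+7+8+10+14+15 = 68.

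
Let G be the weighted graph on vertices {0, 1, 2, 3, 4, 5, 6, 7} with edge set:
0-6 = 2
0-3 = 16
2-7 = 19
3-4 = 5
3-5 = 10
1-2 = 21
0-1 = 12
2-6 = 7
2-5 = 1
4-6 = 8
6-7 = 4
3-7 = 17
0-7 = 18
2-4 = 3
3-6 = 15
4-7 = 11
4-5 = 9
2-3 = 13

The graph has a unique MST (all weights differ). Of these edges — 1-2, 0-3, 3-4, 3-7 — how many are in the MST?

Kruskal's algorithm — process edges by increasing weight (ties by edge label):
2-5 (1): add — endpoints in different components.
0-6 (2): add — endpoints in different components.
2-4 (3): add — endpoints in different components.
6-7 (4): add — endpoints in different components.
3-4 (5): add — endpoints in different components.
2-6 (7): add — endpoints in different components.
4-6 (8): skip — 4 and 6 already connected.
4-5 (9): skip — 4 and 5 already connected.
3-5 (10): skip — 3 and 5 already connected.
4-7 (11): skip — 4 and 7 already connected.
0-1 (12): add — endpoints in different components.
MST edge set: {2-5, 0-6, 2-4, 6-7, 3-4, 2-6, 0-1}.
Of the listed edges, {3-4} are in the MST → 1.

1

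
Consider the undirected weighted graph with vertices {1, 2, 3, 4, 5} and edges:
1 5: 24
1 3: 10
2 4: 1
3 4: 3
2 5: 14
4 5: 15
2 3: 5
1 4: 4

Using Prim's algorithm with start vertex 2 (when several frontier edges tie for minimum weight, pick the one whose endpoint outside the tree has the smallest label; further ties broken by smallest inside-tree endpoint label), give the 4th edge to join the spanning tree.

Prim's algorithm from 2:
Step 1: frontier [2 4 1, 2 3 5, 2 5 14] → take 2 4 (1); add 4.
Step 2: frontier [2 3 5, 2 5 14, 3 4 3, 1 4 4, 4 5 15] → take 3 4 (3); add 3.
Step 3: frontier [2 5 14, 1 3 10, 1 4 4, 4 5 15] → take 1 4 (4); add 1.
Step 4: frontier [1 5 24, 2 5 14, 4 5 15] → take 2 5 (14); add 5.
The 4th edge added is 2 5.

2-5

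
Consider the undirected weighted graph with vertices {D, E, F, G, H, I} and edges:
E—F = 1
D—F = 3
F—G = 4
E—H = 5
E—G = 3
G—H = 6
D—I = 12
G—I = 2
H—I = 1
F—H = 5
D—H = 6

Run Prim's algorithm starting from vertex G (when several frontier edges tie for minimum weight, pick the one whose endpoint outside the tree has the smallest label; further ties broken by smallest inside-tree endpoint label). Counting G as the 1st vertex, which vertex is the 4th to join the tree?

Grow the tree from G using Prim:
Step 1: frontier [G—I 2, E—G 3, F—G 4, G—H 6] → take G—I (2); add I.
Step 2: frontier [E—G 3, F—G 4, G—H 6, H—I 1, D—I 12] → take H—I (1); add H.
Step 3: frontier [E—G 3, F—G 4, E—H 5, F—H 5, D—H 6, D—I 12] → take E—G (3); add E.
Step 4: frontier [E—F 1, F—G 4, F—H 5, D—H 6, D—I 12] → take E—F (1); add F.
Step 5: frontier [D—F 3, D—H 6, D—I 12] → take D—F (3); add D.
Vertex order: G, I, H, E, F, D. The 4th vertex is E.

E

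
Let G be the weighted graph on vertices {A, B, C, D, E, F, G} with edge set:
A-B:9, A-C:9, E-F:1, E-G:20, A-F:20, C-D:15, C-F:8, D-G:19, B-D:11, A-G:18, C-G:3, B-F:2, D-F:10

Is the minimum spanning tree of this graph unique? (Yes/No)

No

Kruskal's algorithm — process edges by increasing weight (ties by edge label):
E-F (1): add — endpoints in different components.
B-F (2): add — endpoints in different components.
C-G (3): add — endpoints in different components.
C-F (8): add — endpoints in different components.
A-B (9): add — endpoints in different components.
A-C (9): skip — A and C already connected.
D-F (10): add — endpoints in different components.
Non-tree edge A-C has weight 9, equal to the heaviest edge on its tree cycle — swapping gives another MST of the same weight. Not unique.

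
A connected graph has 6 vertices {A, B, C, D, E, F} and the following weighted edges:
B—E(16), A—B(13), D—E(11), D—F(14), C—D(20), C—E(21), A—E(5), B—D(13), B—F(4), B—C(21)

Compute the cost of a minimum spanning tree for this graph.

Prim's algorithm from A:
Step 1: cheapest edge leaving the tree is A—E (5); add E.
Step 2: cheapest edge leaving the tree is D—E (11); add D.
Step 3: cheapest edge leaving the tree is A—B (13); add B.
Step 4: cheapest edge leaving the tree is B—F (4); add F.
Step 5: cheapest edge leaving the tree is C—D (20); add C.
MST edges: A—E, D—E, A—B, B—F, C—D; total weight 5+11+13+4+20 = 53.

53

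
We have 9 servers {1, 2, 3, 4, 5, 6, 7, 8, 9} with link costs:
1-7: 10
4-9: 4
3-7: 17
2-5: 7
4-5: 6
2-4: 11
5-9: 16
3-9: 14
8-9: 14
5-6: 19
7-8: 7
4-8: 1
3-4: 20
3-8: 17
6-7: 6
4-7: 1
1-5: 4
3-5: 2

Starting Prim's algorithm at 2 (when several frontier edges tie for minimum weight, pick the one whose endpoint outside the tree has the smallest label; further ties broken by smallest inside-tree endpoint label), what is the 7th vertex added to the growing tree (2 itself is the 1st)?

Grow the tree from 2 using Prim:
Step 1: cheapest edge leaving the tree is 2-5 (7); add 5.
Step 2: cheapest edge leaving the tree is 3-5 (2); add 3.
Step 3: cheapest edge leaving the tree is 1-5 (4); add 1.
Step 4: cheapest edge leaving the tree is 4-5 (6); add 4.
Step 5: cheapest edge leaving the tree is 4-7 (1); add 7.
Step 6: cheapest edge leaving the tree is 4-8 (1); add 8.
Step 7: cheapest edge leaving the tree is 4-9 (4); add 9.
Step 8: cheapest edge leaving the tree is 6-7 (6); add 6.
Vertex order: 2, 5, 3, 1, 4, 7, 8, 9, 6. The 7th vertex is 8.

8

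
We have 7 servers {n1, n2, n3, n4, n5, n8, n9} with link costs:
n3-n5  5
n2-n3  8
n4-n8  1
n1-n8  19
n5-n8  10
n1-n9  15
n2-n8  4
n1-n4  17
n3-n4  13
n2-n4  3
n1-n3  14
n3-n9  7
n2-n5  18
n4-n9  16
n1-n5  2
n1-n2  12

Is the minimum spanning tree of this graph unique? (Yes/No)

Yes

Sort edges by weight, then run Kruskal:
n4-n8 (1): add. Components now {n1} {n5} {n4,n8} {n3} {n9} {n2}
n1-n5 (2): add. Components now {n1,n5} {n4,n8} {n3} {n9} {n2}
n2-n4 (3): add. Components now {n1,n5} {n2,n4,n8} {n3} {n9}
n2-n8 (4): skip — n8 and n2 already connected.
n3-n5 (5): add. Components now {n1,n3,n5} {n2,n4,n8} {n9}
n3-n9 (7): add. Components now {n1,n3,n5,n9} {n2,n4,n8}
n2-n3 (8): add. Components now {n1,n2,n3,n4,n5,n8,n9}
Every non-tree edge has weight strictly greater than the heaviest edge on the tree path between its endpoints, so the MST is unique.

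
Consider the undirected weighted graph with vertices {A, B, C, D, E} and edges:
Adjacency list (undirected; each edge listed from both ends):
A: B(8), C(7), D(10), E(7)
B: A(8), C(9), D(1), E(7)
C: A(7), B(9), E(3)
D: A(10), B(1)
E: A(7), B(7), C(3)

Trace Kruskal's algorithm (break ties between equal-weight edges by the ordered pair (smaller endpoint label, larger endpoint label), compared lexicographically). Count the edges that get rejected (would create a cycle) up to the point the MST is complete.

Kruskal's algorithm — process edges by increasing weight (ties by edge label):
B–D (1): add. Components now {A} {B,D} {C} {E}
C–E (3): add. Components now {A} {B,D} {C,E}
A–C (7): add. Components now {A,C,E} {B,D}
A–E (7): skip — A and E already connected.
B–E (7): add. Components now {A,B,C,D,E}
Edges rejected before the tree was complete: 1.

1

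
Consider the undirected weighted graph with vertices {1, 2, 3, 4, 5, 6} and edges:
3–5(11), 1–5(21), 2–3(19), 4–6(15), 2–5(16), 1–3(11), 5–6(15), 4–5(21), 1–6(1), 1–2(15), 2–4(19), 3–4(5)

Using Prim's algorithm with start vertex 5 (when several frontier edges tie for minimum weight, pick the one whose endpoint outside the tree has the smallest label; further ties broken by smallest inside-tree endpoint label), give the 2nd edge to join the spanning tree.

Prim, starting at 5.
Step 1: cheapest edge leaving the tree is 3–5 (11); add 3.
Step 2: cheapest edge leaving the tree is 3–4 (5); add 4.
Step 3: cheapest edge leaving the tree is 1–3 (11); add 1.
Step 4: cheapest edge leaving the tree is 1–6 (1); add 6.
Step 5: cheapest edge leaving the tree is 1–2 (15); add 2.
The 2nd edge added is 3–4.

3-4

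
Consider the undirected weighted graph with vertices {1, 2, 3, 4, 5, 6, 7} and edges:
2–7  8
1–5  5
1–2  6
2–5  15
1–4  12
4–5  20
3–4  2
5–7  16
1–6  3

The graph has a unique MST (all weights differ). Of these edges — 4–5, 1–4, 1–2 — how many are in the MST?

Sort edges by weight, then run Kruskal:
3–4 (2): add — endpoints in different components.
1–6 (3): add — endpoints in different components.
1–5 (5): add — endpoints in different components.
1–2 (6): add — endpoints in different components.
2–7 (8): add — endpoints in different components.
1–4 (12): add — endpoints in different components.
MST edge set: {3–4, 1–6, 1–5, 1–2, 2–7, 1–4}.
Of the listed edges, {1–4, 1–2} are in the MST → 2.

2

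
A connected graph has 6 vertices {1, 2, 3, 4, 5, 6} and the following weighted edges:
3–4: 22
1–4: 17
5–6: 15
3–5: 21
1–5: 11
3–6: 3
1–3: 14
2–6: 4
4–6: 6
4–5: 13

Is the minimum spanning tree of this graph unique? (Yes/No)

Yes

Sort edges by weight, then run Kruskal:
3–6 (3): add — endpoints in different components.
2–6 (4): add — endpoints in different components.
4–6 (6): add — endpoints in different components.
1–5 (11): add — endpoints in different components.
4–5 (13): add — endpoints in different components.
Every non-tree edge has weight strictly greater than the heaviest edge on the tree path between its endpoints, so the MST is unique.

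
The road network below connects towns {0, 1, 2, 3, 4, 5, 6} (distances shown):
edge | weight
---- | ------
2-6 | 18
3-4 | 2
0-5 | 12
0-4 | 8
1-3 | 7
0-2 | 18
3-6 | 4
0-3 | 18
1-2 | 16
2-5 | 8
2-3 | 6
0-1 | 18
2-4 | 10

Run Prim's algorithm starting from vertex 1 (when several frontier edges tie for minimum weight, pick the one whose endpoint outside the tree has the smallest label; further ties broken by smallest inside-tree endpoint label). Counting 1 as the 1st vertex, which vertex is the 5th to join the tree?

2

Prim, starting at 1.
Step 1: cheapest edge leaving the tree is 1-3 (7); add 3.
Step 2: cheapest edge leaving the tree is 3-4 (2); add 4.
Step 3: cheapest edge leaving the tree is 3-6 (4); add 6.
Step 4: cheapest edge leaving the tree is 2-3 (6); add 2.
Step 5: cheapest edge leaving the tree is 0-4 (8); add 0.
Step 6: cheapest edge leaving the tree is 2-5 (8); add 5.
Vertex order: 1, 3, 4, 6, 2, 0, 5. The 5th vertex is 2.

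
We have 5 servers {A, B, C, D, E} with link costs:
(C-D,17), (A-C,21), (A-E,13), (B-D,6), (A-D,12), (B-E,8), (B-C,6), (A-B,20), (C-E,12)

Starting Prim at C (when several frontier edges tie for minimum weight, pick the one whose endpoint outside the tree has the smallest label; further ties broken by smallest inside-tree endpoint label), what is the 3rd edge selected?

B-E

Prim's algorithm from C:
Step 1: frontier [B-C 6, C-E 12, C-D 17, A-C 21] → take B-C (6); add B.
Step 2: frontier [B-D 6, B-E 8, A-B 20, C-E 12, C-D 17, A-C 21] → take B-D (6); add D.
Step 3: frontier [B-E 8, A-B 20, C-E 12, A-C 21, A-D 12] → take B-E (8); add E.
Step 4: frontier [A-B 20, A-C 21, A-D 12, A-E 13] → take A-D (12); add A.
The 3rd edge added is B-E.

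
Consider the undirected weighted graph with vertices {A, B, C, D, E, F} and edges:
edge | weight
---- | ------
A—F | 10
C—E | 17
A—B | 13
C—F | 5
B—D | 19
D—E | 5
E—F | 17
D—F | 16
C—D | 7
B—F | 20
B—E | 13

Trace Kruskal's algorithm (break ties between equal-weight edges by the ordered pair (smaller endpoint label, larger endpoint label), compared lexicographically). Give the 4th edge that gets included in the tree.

Kruskal's algorithm — process edges by increasing weight (ties by edge label):
C—F (5): add. Components now {A} {B} {C,F} {D} {E}
D—E (5): add. Components now {A} {B} {C,F} {D,E}
C—D (7): add. Components now {A} {B} {C,D,E,F}
A—F (10): add. Components now {A,C,D,E,F} {B}
A—B (13): add. Components now {A,B,C,D,E,F}
The 4th edge added is A—F.

A-F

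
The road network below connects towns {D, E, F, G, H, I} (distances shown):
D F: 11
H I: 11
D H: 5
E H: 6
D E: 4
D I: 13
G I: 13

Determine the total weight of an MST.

44

Sort edges by weight, then run Kruskal:
D E (4): add. Components now {D,E} {F} {G} {H} {I}
D H (5): add. Components now {D,E,H} {F} {G} {I}
E H (6): skip — E and H already connected.
D F (11): add. Components now {D,E,F,H} {G} {I}
H I (11): add. Components now {D,E,F,H,I} {G}
D I (13): skip — D and I already connected.
G I (13): add. Components now {D,E,F,G,H,I}
MST edges: D E, D H, D F, H I, G I; total weight 4+5+11+11+13 = 44.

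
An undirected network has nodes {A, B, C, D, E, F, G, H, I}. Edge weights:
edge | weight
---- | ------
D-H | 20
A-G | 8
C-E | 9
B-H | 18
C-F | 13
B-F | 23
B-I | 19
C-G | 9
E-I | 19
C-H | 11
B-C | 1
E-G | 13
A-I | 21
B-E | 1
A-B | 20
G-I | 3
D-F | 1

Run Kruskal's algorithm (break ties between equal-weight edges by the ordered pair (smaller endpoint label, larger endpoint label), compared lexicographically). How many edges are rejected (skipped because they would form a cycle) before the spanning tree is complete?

Sort edges by weight, then run Kruskal:
B-C (1): add — endpoints in different components.
B-E (1): add — endpoints in different components.
D-F (1): add — endpoints in different components.
G-I (3): add — endpoints in different components.
A-G (8): add — endpoints in different components.
C-E (9): skip — C and E already connected.
C-G (9): add — endpoints in different components.
C-H (11): add — endpoints in different components.
C-F (13): add — endpoints in different components.
Edges rejected before the tree was complete: 1.

1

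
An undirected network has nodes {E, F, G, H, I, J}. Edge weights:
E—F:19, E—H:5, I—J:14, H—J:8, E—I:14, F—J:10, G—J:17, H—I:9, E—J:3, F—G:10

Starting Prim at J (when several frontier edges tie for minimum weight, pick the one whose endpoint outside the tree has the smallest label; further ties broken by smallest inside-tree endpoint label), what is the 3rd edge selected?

Prim's algorithm from J:
Step 1: frontier [E—J 3, H—J 8, F—J 10, I—J 14, G—J 17] → take E—J (3); add E.
Step 2: frontier [E—H 5, E—I 14, E—F 19, H—J 8, F—J 10, I—J 14, G—J 17] → take E—H (5); add H.
Step 3: frontier [E—I 14, E—F 19, H—I 9, F—J 10, I—J 14, G—J 17] → take H—I (9); add I.
Step 4: frontier [E—F 19, F—J 10, G—J 17] → take F—J (10); add F.
Step 5: frontier [F—G 10, G—J 17] → take F—G (10); add G.
The 3rd edge added is H—I.

H-I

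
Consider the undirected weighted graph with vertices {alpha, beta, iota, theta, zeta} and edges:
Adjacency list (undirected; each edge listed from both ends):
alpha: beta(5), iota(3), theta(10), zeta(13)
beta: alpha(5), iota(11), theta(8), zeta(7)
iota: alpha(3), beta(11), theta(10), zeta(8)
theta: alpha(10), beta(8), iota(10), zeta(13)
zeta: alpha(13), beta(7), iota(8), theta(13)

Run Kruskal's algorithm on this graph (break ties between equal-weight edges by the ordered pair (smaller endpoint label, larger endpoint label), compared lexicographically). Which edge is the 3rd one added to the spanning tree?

beta-zeta

Sort edges by weight, then run Kruskal:
alpha iota (3): add — endpoints in different components.
alpha beta (5): add — endpoints in different components.
beta zeta (7): add — endpoints in different components.
beta theta (8): add — endpoints in different components.
The 3rd edge added is beta zeta.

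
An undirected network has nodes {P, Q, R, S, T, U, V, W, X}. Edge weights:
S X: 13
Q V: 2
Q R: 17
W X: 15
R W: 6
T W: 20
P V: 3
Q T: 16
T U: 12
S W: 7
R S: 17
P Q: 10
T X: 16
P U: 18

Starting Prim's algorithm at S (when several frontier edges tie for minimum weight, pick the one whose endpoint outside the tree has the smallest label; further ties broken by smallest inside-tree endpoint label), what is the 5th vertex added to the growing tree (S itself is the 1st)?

Prim's algorithm from S:
Step 1: frontier [S W 7, S X 13, R S 17] → take S W (7); add W.
Step 2: frontier [S X 13, R S 17, R W 6, W X 15, T W 20] → take R W (6); add R.
Step 3: frontier [Q R 17, S X 13, W X 15, T W 20] → take S X (13); add X.
Step 4: frontier [Q R 17, T W 20, T X 16] → take T X (16); add T.
Step 5: frontier [Q R 17, T U 12, Q T 16] → take T U (12); add U.
Step 6: frontier [Q R 17, Q T 16, P U 18] → take Q T (16); add Q.
Step 7: frontier [Q V 2, P Q 10, P U 18] → take Q V (2); add V.
Step 8: frontier [P Q 10, P U 18, P V 3] → take P V (3); add P.
Vertex order: S, W, R, X, T, U, Q, V, P. The 5th vertex is T.

T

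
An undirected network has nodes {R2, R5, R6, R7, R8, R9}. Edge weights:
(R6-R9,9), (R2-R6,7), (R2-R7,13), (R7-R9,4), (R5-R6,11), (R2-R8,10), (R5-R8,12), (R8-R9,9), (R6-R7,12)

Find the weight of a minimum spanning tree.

40

Prim's algorithm from R6:
Step 1: cheapest edge leaving the tree is R2-R6 (7); add R2.
Step 2: cheapest edge leaving the tree is R6-R9 (9); add R9.
Step 3: cheapest edge leaving the tree is R7-R9 (4); add R7.
Step 4: cheapest edge leaving the tree is R8-R9 (9); add R8.
Step 5: cheapest edge leaving the tree is R5-R6 (11); add R5.
MST edges: R2-R6, R6-R9, R7-R9, R8-R9, R5-R6; total weight 7+9+4+9+11 = 40.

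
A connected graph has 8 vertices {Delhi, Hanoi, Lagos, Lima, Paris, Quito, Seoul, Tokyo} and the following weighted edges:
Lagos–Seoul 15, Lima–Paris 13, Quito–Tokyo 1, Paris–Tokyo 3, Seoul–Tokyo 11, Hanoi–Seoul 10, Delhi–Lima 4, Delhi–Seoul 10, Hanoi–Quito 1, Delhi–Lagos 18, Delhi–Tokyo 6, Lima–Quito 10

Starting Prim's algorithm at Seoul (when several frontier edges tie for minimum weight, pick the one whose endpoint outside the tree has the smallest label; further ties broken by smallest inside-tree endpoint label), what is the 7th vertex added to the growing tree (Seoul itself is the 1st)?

Paris

Prim, starting at Seoul.
Step 1: cheapest edge leaving the tree is Delhi–Seoul (10); add Delhi.
Step 2: cheapest edge leaving the tree is Delhi–Lima (4); add Lima.
Step 3: cheapest edge leaving the tree is Delhi–Tokyo (6); add Tokyo.
Step 4: cheapest edge leaving the tree is Quito–Tokyo (1); add Quito.
Step 5: cheapest edge leaving the tree is Hanoi–Quito (1); add Hanoi.
Step 6: cheapest edge leaving the tree is Paris–Tokyo (3); add Paris.
Step 7: cheapest edge leaving the tree is Lagos–Seoul (15); add Lagos.
Vertex order: Seoul, Delhi, Lima, Tokyo, Quito, Hanoi, Paris, Lagos. The 7th vertex is Paris.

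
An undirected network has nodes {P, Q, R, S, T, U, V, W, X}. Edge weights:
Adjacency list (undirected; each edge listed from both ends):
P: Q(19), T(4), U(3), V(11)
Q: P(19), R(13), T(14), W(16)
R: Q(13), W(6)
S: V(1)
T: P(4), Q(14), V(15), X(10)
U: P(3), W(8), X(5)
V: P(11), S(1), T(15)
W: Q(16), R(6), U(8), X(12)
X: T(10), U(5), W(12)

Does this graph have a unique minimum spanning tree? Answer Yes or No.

Kruskal: consider edges lightest-first.
S–V (1): add — endpoints in different components.
P–U (3): add — endpoints in different components.
P–T (4): add — endpoints in different components.
U–X (5): add — endpoints in different components.
R–W (6): add — endpoints in different components.
U–W (8): add — endpoints in different components.
T–X (10): skip — T and X already connected.
P–V (11): add — endpoints in different components.
W–X (12): skip — X and W already connected.
Q–R (13): add — endpoints in different components.
Every non-tree edge has weight strictly greater than the heaviest edge on the tree path between its endpoints, so the MST is unique.

Yes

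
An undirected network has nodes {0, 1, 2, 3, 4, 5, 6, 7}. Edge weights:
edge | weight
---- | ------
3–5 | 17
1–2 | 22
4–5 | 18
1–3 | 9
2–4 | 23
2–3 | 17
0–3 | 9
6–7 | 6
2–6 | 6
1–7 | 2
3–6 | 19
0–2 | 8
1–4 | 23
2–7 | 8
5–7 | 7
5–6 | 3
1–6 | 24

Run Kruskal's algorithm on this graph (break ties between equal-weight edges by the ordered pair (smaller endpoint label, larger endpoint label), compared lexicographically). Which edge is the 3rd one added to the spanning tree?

Kruskal: consider edges lightest-first.
1–7 (2): add — endpoints in different components.
5–6 (3): add — endpoints in different components.
2–6 (6): add — endpoints in different components.
6–7 (6): add — endpoints in different components.
5–7 (7): skip — 5 and 7 already connected.
0–2 (8): add — endpoints in different components.
2–7 (8): skip — 2 and 7 already connected.
0–3 (9): add — endpoints in different components.
1–3 (9): skip — 1 and 3 already connected.
2–3 (17): skip — 2 and 3 already connected.
3–5 (17): skip — 3 and 5 already connected.
4–5 (18): add — endpoints in different components.
The 3rd edge added is 2–6.

2-6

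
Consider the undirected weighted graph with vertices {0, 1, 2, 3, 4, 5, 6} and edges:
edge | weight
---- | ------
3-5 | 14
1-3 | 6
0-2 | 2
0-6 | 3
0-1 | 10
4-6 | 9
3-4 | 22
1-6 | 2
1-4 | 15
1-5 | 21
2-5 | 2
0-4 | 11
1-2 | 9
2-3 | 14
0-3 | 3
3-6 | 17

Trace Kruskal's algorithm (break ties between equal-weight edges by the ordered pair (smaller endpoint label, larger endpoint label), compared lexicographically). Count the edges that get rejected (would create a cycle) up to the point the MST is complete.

Kruskal: consider edges lightest-first.
0-2 (2): add. Components now {0,2} {1} {3} {4} {5} {6}
1-6 (2): add. Components now {0,2} {1,6} {3} {4} {5}
2-5 (2): add. Components now {0,2,5} {1,6} {3} {4}
0-3 (3): add. Components now {0,2,3,5} {1,6} {4}
0-6 (3): add. Components now {0,1,2,3,5,6} {4}
1-3 (6): skip — 1 and 3 already connected.
1-2 (9): skip — 1 and 2 already connected.
4-6 (9): add. Components now {0,1,2,3,4,5,6}
Edges rejected before the tree was complete: 2.

2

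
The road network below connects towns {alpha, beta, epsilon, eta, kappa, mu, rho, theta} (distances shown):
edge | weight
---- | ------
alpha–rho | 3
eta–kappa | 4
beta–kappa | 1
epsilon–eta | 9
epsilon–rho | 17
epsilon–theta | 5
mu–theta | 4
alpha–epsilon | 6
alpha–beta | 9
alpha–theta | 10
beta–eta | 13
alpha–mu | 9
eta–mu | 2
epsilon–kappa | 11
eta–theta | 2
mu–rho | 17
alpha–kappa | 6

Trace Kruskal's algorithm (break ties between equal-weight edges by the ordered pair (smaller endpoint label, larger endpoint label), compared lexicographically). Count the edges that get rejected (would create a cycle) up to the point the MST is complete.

1

Kruskal: consider edges lightest-first.
beta–kappa (1): add — endpoints in different components.
eta–mu (2): add — endpoints in different components.
eta–theta (2): add — endpoints in different components.
alpha–rho (3): add — endpoints in different components.
eta–kappa (4): add — endpoints in different components.
mu–theta (4): skip — mu and theta already connected.
epsilon–theta (5): add — endpoints in different components.
alpha–epsilon (6): add — endpoints in different components.
Edges rejected before the tree was complete: 1.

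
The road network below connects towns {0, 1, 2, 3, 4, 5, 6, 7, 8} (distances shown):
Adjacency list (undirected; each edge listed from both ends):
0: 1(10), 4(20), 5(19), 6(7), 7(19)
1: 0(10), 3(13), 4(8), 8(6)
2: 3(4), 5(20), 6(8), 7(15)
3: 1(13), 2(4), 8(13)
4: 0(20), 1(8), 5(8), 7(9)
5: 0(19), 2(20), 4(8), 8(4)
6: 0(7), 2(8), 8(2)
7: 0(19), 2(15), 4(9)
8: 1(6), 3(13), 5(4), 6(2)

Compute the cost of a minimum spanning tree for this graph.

48

Prim's algorithm from 8:
Step 1: cheapest edge leaving the tree is 6–8 (2); add 6.
Step 2: cheapest edge leaving the tree is 5–8 (4); add 5.
Step 3: cheapest edge leaving the tree is 1–8 (6); add 1.
Step 4: cheapest edge leaving the tree is 0–6 (7); add 0.
Step 5: cheapest edge leaving the tree is 2–6 (8); add 2.
Step 6: cheapest edge leaving the tree is 2–3 (4); add 3.
Step 7: cheapest edge leaving the tree is 1–4 (8); add 4.
Step 8: cheapest edge leaving the tree is 4–7 (9); add 7.
MST edges: 6–8, 5–8, 1–8, 0–6, 2–6, 2–3, 1–4, 4–7; total weight 2+4+6+7+8+4+8+9 = 48.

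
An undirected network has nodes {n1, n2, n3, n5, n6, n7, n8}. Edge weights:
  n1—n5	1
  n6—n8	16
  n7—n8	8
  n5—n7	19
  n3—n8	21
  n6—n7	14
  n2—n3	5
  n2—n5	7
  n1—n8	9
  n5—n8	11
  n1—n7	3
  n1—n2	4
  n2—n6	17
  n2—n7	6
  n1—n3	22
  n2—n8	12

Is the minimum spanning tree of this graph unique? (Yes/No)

Yes

Kruskal: consider edges lightest-first.
n1—n5 (1): add. Components now {n3} {n6} {n1,n5} {n8} {n7} {n2}
n1—n7 (3): add. Components now {n3} {n6} {n1,n5,n7} {n8} {n2}
n1—n2 (4): add. Components now {n3} {n6} {n1,n2,n5,n7} {n8}
n2—n3 (5): add. Components now {n1,n2,n3,n5,n7} {n6} {n8}
n2—n7 (6): skip — n7 and n2 already connected.
n2—n5 (7): skip — n5 and n2 already connected.
n7—n8 (8): add. Components now {n1,n2,n3,n5,n7,n8} {n6}
n1—n8 (9): skip — n1 and n8 already connected.
n5—n8 (11): skip — n8 and n5 already connected.
n2—n8 (12): skip — n8 and n2 already connected.
n6—n7 (14): add. Components now {n1,n2,n3,n5,n6,n7,n8}
Every non-tree edge has weight strictly greater than the heaviest edge on the tree path between its endpoints, so the MST is unique.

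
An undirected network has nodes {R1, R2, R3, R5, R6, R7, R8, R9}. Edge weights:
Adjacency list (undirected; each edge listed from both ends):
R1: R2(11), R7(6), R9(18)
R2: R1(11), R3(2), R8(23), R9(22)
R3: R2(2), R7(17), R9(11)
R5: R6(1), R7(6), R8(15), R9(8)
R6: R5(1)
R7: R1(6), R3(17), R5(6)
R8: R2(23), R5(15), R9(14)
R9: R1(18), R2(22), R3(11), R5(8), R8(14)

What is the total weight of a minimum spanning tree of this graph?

Kruskal: consider edges lightest-first.
R5—R6 (1): add — endpoints in different components.
R2—R3 (2): add — endpoints in different components.
R1—R7 (6): add — endpoints in different components.
R5—R7 (6): add — endpoints in different components.
R5—R9 (8): add — endpoints in different components.
R1—R2 (11): add — endpoints in different components.
R3—R9 (11): skip — R3 and R9 already connected.
R8—R9 (14): add — endpoints in different components.
MST edges: R5—R6, R2—R3, R1—R7, R5—R7, R5—R9, R1—R2, R8—R9; total weight 1+2+6+6+8+11+14 = 48.

48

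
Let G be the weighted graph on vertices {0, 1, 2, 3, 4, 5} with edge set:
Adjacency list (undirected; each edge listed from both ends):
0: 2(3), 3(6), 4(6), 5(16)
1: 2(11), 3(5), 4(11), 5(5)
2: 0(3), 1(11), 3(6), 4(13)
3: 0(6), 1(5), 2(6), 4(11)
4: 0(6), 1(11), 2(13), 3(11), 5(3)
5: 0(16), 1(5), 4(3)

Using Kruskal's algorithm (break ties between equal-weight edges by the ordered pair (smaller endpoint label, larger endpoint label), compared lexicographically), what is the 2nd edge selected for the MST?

4-5

Kruskal: consider edges lightest-first.
0 2 (3): add — endpoints in different components.
4 5 (3): add — endpoints in different components.
1 3 (5): add — endpoints in different components.
1 5 (5): add — endpoints in different components.
0 3 (6): add — endpoints in different components.
The 2nd edge added is 4 5.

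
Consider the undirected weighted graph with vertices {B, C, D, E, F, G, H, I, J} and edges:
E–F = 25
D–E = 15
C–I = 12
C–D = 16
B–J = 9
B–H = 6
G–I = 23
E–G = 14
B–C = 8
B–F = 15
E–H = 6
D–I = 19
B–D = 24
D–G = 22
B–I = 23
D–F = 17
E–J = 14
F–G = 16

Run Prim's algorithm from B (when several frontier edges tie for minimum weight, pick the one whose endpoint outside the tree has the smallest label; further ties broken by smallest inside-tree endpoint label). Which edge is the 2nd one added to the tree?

E-H

Prim's algorithm from B:
Step 1: cheapest edge leaving the tree is B–H (6); add H.
Step 2: cheapest edge leaving the tree is E–H (6); add E.
Step 3: cheapest edge leaving the tree is B–C (8); add C.
Step 4: cheapest edge leaving the tree is B–J (9); add J.
Step 5: cheapest edge leaving the tree is C–I (12); add I.
Step 6: cheapest edge leaving the tree is E–G (14); add G.
Step 7: cheapest edge leaving the tree is D–E (15); add D.
Step 8: cheapest edge leaving the tree is B–F (15); add F.
The 2nd edge added is E–H.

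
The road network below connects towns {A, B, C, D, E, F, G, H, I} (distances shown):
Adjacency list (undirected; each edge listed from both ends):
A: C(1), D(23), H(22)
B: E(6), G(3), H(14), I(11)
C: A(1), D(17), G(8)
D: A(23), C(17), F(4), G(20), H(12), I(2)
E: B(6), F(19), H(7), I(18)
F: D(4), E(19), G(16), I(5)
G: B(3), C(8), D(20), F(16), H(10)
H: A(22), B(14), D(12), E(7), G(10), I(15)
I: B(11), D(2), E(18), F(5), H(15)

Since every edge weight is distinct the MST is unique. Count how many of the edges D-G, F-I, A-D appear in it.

0

Sort edges by weight, then run Kruskal:
A-C (1): add — endpoints in different components.
D-I (2): add — endpoints in different components.
B-G (3): add — endpoints in different components.
D-F (4): add — endpoints in different components.
F-I (5): skip — F and I already connected.
B-E (6): add — endpoints in different components.
E-H (7): add — endpoints in different components.
C-G (8): add — endpoints in different components.
G-H (10): skip — G and H already connected.
B-I (11): add — endpoints in different components.
MST edge set: {A-C, D-I, B-G, D-F, B-E, E-H, C-G, B-I}.
Of the listed edges, {} are in the MST → 0.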